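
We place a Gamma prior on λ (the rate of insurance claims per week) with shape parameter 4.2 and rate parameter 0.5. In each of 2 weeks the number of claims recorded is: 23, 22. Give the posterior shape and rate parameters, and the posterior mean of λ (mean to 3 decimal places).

Posterior: Gamma(shape=49.2, rate=2.5); mean ≈ 19.680

Total count ∑xᵢ = 45 over n = 2 weeks.
Gamma is conjugate to the Poisson likelihood: posterior is Gamma(shape = 4.2+45 = 49.2, rate = 0.5+2 = 2.5).
E[λ | data] = 49.2/2.5 = 19.680.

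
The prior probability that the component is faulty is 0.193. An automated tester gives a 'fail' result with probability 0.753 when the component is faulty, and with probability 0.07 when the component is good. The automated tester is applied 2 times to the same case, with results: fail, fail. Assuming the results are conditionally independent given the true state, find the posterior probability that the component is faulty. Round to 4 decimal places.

Posterior P(H) ≈ 0.9651

With H the event that the component is faulty, the joint likelihood of the observed sequence is P(data|H) = 0.753·0.753 = 0.56701 and P(data|¬H) = 0.07·0.07 = 0.0049000.
Bayes: P(H|data) = 0.193·0.56701 / (0.193·0.56701 + 0.807·0.0049000) = 0.10943/0.11339 = 0.9651.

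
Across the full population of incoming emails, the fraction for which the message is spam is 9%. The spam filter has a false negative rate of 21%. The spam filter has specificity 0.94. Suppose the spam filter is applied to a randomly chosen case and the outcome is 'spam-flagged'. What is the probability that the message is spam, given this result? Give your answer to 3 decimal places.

P(H | E) ≈ 0.566

Let H be the event that the message is spam. P(H) = 0.09, so P(¬H) = 0.91. With E the 'spam-flagged' result, P(E|H) = 0.79 and P(E|¬H) = 0.06.
P(E) = 0.79·0.09 + 0.06·0.91 = 0.071100 + 0.054600 = 0.12570.
By Bayes' theorem, P(H|E) = 0.071100 / 0.12570 = 0.566.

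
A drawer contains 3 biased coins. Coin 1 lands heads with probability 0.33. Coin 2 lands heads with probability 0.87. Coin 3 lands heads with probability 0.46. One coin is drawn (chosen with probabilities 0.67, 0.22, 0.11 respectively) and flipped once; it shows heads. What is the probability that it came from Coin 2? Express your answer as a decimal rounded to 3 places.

Posterior probability ≈ 0.413

P(heads|C1) = 0.33; P(heads|C2) = 0.87; P(heads|C3) = 0.46.
Prior × likelihood for each source: 0.67·0.33=0.2211, 0.22·0.87=0.1914, 0.11·0.46=0.05060. Summing gives P(heads) = 0.46310.
P(Coin 2 | heads) = 0.1914 / 0.46310 = 0.413.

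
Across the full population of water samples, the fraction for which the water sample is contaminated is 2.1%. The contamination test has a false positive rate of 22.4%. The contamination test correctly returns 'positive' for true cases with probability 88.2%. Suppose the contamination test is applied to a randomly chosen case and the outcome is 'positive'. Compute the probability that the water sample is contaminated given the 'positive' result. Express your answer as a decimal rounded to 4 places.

Write H for 'the water sample is contaminated'. Prior odds H:¬H = 0.021/0.979 = 0.021450. For the 'positive' outcome, the likelihood ratio is 0.882/0.224 = 3.9375.
Posterior odds = 0.021450 × 3.9375 = 0.084461, so P(H|E) = 0.084461/(1+0.084461) = 0.0779.

P(H | E) ≈ 0.0779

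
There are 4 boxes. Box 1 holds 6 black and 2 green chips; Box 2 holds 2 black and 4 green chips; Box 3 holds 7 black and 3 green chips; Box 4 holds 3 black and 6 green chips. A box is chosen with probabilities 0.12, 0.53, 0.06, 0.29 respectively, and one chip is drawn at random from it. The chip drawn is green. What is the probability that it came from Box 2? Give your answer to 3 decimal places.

Tabulate prior·likelihood by source: [1] prior 0.12, lik 0.25, product 0.03000; [2] prior 0.53, lik 0.6667, product 0.3533; [3] prior 0.06, lik 0.3, product 0.01800; [4] prior 0.29, lik 0.6667, product 0.1933.
Normalizing constant = 0.59467; the posterior for Box 2 is its product over the sum, 0.3533/0.59467 = 0.594.

Posterior probability ≈ 0.594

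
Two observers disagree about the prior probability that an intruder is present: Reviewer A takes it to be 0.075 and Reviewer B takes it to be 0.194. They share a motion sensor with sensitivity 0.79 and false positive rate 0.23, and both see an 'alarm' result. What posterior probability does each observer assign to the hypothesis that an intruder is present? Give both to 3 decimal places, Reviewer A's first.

Reviewer A: 0.218; Reviewer B: 0.453

The likelihood ratio for an 'alarm' result is 0.79/0.23 = 3.4348.
Reviewer A: prior odds 0.075/0.925 = 0.081081; posterior odds 0.27850; posterior probability 0.218.
Reviewer B: prior odds 0.194/0.806 = 0.24069; posterior odds 0.82673; posterior probability 0.453.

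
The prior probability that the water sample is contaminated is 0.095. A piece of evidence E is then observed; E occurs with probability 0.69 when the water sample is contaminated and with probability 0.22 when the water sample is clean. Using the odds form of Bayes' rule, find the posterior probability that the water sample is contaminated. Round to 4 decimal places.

Posterior probability ≈ 0.2477

Prior odds = 0.095/(1−0.095) = 0.10497.
Likelihood ratio for E = 0.69/0.22 = 3.1364.
Posterior odds = prior odds × LR = 0.32923.
Posterior probability = odds/(1+odds) = 0.32923/1.3292 = 0.2477.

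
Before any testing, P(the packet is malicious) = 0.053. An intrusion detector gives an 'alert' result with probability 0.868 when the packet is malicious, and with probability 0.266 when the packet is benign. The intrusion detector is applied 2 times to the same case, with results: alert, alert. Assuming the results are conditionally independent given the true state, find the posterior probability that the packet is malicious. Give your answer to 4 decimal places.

Posterior P(H) ≈ 0.3734

Let H be the event that the packet is malicious; start with P(H) = 0.053. P('alert'|H) = 0.868, P('alert'|¬H) = 0.266.
Update on result 1 ('alert'): P(H) ← 0.868·0.0530 / (0.868·0.0530 + 0.266·0.9470) = 0.046004/0.29791 = 0.1544.
Update on result 2 ('alert'): P(H) ← 0.868·0.1544 / (0.868·0.1544 + 0.266·0.8456) = 0.13404/0.35896 = 0.3734.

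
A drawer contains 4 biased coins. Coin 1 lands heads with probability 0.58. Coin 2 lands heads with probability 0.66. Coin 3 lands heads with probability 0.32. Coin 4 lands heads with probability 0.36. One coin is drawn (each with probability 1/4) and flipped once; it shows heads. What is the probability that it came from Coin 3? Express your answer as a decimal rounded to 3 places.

Posterior probability ≈ 0.167

Tabulate prior·likelihood by source: [1] prior 0.25, lik 0.58, product 0.1450; [2] prior 0.25, lik 0.66, product 0.1650; [3] prior 0.25, lik 0.32, product 0.08000; [4] prior 0.25, lik 0.36, product 0.09000.
Normalizing constant = 0.48000; the posterior for Coin 3 is its product over the sum, 0.08000/0.48000 = 0.167.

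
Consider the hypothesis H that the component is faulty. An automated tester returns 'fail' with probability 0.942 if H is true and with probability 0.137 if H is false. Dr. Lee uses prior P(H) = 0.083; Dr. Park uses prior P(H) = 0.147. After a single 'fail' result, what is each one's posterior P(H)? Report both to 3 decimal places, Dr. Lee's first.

Dr. Lee: 0.384; Dr. Park: 0.542

The likelihood ratio for a 'fail' result is 0.942/0.137 = 6.8759.
Dr. Lee: prior odds 0.083/0.917 = 0.090513; posterior odds 0.62236; posterior probability 0.384.
Dr. Park: prior odds 0.147/0.853 = 0.17233; posterior odds 1.1849; posterior probability 0.542.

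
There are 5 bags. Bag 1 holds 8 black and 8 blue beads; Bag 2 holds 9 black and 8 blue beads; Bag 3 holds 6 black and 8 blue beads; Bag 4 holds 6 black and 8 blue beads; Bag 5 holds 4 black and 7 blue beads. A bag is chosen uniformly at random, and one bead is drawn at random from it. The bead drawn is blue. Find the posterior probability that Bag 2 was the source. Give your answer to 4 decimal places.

Posterior probability ≈ 0.1711

P(blue|Bag 1) = 0.5; P(blue|Bag 2) = 0.4706; P(blue|Bag 3) = 0.5714; P(blue|Bag 4) = 0.5714; P(blue|Bag 5) = 0.6364.
Prior × likelihood for each source: 0.2·0.5=0.1000, 0.2·0.4706=0.09412, 0.2·0.5714=0.1143, 0.2·0.5714=0.1143, 0.2·0.6364=0.1273. Summing gives P(blue) = 0.54996.
P(Bag 2 | blue) = 0.09412 / 0.54996 = 0.1711.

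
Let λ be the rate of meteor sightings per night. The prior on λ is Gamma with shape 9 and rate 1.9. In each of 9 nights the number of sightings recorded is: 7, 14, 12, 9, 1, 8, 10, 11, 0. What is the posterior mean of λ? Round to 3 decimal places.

Total count ∑xᵢ = 72 over n = 9 nights.
Gamma is conjugate to the Poisson likelihood: posterior is Gamma(shape = 9+72 = 81, rate = 1.9+9 = 10.9).
E[λ | data] = 81/10.9 = 7.431.

Posterior mean ≈ 7.431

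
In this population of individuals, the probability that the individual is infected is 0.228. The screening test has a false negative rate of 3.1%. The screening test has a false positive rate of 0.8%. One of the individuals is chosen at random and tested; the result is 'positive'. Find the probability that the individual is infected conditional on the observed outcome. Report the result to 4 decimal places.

Write H for 'the individual is infected'. Prior odds H:¬H = 0.228/0.772 = 0.29534. For the 'positive' outcome, the likelihood ratio is 0.969/0.008 = 121.12.
Posterior odds = 0.29534 × 121.12 = 35.773, so P(H|E) = 35.773/(1+35.773) = 0.9728.

P(H | E) ≈ 0.9728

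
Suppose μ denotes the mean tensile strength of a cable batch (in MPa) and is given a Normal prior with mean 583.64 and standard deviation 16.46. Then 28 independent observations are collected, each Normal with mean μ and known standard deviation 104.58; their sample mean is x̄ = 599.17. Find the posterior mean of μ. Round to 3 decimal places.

Prior precision 1/τ₀² = 1/16.46² = 0.00369097; data precision n/σ² = 28/104.58² = 0.00256012.
Posterior precision = 0.00369097 + 0.00256012 = 0.00625109.
Posterior mean = (0.00369097·583.64 + 0.00256012·599.17) / 0.00625109 = 590.000.

Posterior mean ≈ 590.000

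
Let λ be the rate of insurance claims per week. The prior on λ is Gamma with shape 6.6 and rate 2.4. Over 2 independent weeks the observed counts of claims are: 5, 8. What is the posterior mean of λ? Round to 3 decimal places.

Total count ∑xᵢ = 13 over n = 2 weeks.
Gamma is conjugate to the Poisson likelihood: posterior is Gamma(shape = 6.6+13 = 19.6, rate = 2.4+2 = 4.4).
Posterior mean = shape/rate = 19.6/4.4 = 4.455.

Posterior mean ≈ 4.455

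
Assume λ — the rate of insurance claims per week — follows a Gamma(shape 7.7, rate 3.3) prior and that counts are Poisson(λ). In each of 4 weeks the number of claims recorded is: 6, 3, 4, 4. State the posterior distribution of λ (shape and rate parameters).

Posterior: Gamma(shape=24.7, rate=7.3)

Total count ∑xᵢ = 17 over n = 4 weeks.
Gamma is conjugate to the Poisson likelihood: posterior is Gamma(shape = 7.7+17 = 24.7, rate = 3.3+4 = 7.3).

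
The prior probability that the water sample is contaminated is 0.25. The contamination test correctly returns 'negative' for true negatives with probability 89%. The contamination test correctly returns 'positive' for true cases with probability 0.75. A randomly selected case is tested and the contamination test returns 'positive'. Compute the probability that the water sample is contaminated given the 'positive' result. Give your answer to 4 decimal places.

Write H for 'the water sample is contaminated'. Prior odds H:¬H = 0.25/0.75 = 0.33333. For the 'positive' outcome, the likelihood ratio is 0.75/0.11 = 6.8182.
Posterior odds = 0.33333 × 6.8182 = 2.2727, so P(H|E) = 2.2727/(1+2.2727) = 0.6944.

P(H | E) ≈ 0.6944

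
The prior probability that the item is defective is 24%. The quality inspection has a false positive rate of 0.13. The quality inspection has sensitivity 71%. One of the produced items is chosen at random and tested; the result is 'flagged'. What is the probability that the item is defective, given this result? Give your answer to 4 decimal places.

P(H | E) ≈ 0.6330

Let H be the event that the item is defective. P(H) = 0.24, so P(¬H) = 0.76. With E the 'flagged' result, P(E|H) = 0.71 and P(E|¬H) = 0.13.
P(E) = 0.71·0.24 + 0.13·0.76 = 0.17040 + 0.098800 = 0.26920.
By Bayes' theorem, P(H|E) = 0.17040 / 0.26920 = 0.6330.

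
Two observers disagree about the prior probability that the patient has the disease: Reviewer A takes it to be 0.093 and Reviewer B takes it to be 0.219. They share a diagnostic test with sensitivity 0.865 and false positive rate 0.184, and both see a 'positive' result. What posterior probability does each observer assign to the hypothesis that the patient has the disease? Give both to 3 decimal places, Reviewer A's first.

Reviewer A: 0.325; Reviewer B: 0.569

P('+'|H) = 0.865, P('+'|¬H) = 0.184.
Reviewer A: numerator 0.865·0.093 = 0.080445; evidence = 0.080445+0.184·0.907 = 0.24733; posterior = 0.325.
Reviewer B: numerator 0.865·0.219 = 0.18943; evidence = 0.18943+0.184·0.781 = 0.33314; posterior = 0.569.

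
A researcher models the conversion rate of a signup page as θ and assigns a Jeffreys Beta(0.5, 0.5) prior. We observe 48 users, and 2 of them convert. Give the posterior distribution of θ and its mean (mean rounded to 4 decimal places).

Observing 2 successes and 46 failures updates Beta(0.5, 0.5) by adding the success and failure counts to the two shape parameters: α = 0.5+2 = 2.5, β = 0.5+46 = 46.5.
Posterior mean = α/(α+β) = 2.5/49 = 0.0510.

Posterior: Beta(2.5, 46.5); mean ≈ 0.0510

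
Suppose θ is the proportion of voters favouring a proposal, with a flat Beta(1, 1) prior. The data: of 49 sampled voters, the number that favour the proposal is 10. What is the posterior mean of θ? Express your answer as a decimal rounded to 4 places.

Observing 10 successes and 39 failures updates Beta(1, 1) by adding the success and failure counts to the two shape parameters: α = 1+10 = 11, β = 1+39 = 40.
E[θ | data] = 11/(11+40) = 0.2157.

Posterior mean ≈ 0.2157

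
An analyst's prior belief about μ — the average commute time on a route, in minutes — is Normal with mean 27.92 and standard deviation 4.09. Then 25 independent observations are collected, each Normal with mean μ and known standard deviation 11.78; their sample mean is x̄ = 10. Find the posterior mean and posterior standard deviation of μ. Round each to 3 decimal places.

Posterior mean ≈ 14.465; posterior SD ≈ 2.042

With known σ, the Normal prior is conjugate. Weight on the data is w = (n/σ²)/(n/σ² + 1/τ₀²) = 0.180156/(0.180156+0.0597797) = 0.75085.
Posterior mean = w·x̄ + (1−w)·μ₀ = 0.75085·10 + 0.24915·27.92 = 14.465. Posterior variance = 1/(0.180156+0.0597797) = 4.16778, so SD = 2.042.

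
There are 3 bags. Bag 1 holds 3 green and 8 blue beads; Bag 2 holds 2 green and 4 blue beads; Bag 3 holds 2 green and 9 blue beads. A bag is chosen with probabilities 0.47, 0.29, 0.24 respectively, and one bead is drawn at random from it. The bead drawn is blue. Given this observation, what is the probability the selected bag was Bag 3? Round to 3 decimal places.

P(blue|Bag 1) = 0.7273; P(blue|Bag 2) = 0.6667; P(blue|Bag 3) = 0.8182.
Prior × likelihood for each source: 0.47·0.7273=0.3418, 0.29·0.6667=0.1933, 0.24·0.8182=0.1964. Summing gives P(blue) = 0.73152.
P(Bag 3 | blue) = 0.1964 / 0.73152 = 0.268.

Posterior probability ≈ 0.268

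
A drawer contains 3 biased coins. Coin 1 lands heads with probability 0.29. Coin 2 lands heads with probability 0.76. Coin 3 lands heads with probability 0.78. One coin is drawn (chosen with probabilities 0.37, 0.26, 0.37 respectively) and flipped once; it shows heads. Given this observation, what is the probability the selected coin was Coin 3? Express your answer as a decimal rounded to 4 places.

P(heads|C1) = 0.29; P(heads|C2) = 0.76; P(heads|C3) = 0.78.
Prior × likelihood for each source: 0.37·0.29=0.1073, 0.26·0.76=0.1976, 0.37·0.78=0.2886. Summing gives P(heads) = 0.59350.
P(Coin 3 | heads) = 0.2886 / 0.59350 = 0.4863.

Posterior probability ≈ 0.4863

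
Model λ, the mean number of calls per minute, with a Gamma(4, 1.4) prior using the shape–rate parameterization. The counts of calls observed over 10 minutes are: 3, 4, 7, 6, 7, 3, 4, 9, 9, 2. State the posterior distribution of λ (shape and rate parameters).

Total count ∑xᵢ = 54 over n = 10 minutes.
Gamma is conjugate to the Poisson likelihood: posterior is Gamma(shape = 4+54 = 58, rate = 1.4+10 = 11.4).

Posterior: Gamma(shape=58, rate=11.4)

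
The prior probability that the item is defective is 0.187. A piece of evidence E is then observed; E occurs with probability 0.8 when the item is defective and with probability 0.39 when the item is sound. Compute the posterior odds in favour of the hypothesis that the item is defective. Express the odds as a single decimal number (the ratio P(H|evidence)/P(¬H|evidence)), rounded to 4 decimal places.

Posterior odds ≈ 0.4718

Prior odds = 0.187/(1−0.187) = 0.23001. In log-odds, ln(0.23001) = -1.4696.
Add log likelihood ratio: ln(2.0513) = 0.71846.
Posterior log-odds = -0.75116, so posterior odds = exp(-0.75116) = 0.47182.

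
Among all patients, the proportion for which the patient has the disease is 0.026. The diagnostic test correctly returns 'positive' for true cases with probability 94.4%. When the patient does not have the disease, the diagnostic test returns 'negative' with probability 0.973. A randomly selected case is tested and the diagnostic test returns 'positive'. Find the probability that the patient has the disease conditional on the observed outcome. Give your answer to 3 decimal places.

P(H | E) ≈ 0.483

Write H for 'the patient has the disease'. Prior odds H:¬H = 0.026/0.974 = 0.026694. For the 'positive' outcome, the likelihood ratio is 0.944/0.027 = 34.963.
Posterior odds = 0.026694 × 34.963 = 0.93330, so P(H|E) = 0.93330/(1+0.93330) = 0.483.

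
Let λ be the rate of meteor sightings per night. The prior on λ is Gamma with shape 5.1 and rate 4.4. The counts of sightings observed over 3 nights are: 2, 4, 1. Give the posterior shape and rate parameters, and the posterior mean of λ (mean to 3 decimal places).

Total count ∑xᵢ = 7 over n = 3 nights.
Gamma is conjugate to the Poisson likelihood: posterior is Gamma(shape = 5.1+7 = 12.1, rate = 4.4+3 = 7.4).
Posterior mean = shape/rate = 12.1/7.4 = 1.635.

Posterior: Gamma(shape=12.1, rate=7.4); mean ≈ 1.635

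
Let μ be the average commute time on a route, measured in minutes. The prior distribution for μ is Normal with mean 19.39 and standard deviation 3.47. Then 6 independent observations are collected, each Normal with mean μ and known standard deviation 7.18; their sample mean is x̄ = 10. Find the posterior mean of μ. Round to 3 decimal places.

Posterior mean ≈ 13.910

Prior precision 1/τ₀² = 1/3.47² = 0.0830503; data precision n/σ² = 6/7.18² = 0.116386.
Posterior precision = 0.0830503 + 0.116386 = 0.199437.
Posterior mean = (0.0830503·19.39 + 0.116386·10) / 0.199437 = 13.910.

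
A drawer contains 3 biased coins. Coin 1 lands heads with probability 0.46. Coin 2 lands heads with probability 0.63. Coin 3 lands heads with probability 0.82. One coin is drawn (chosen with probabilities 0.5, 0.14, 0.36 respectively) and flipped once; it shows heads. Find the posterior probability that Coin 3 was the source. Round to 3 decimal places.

Posterior probability ≈ 0.481

P(heads|C1) = 0.46; P(heads|C2) = 0.63; P(heads|C3) = 0.82.
Prior × likelihood for each source: 0.5·0.46=0.2300, 0.14·0.63=0.08820, 0.36·0.82=0.2952. Summing gives P(heads) = 0.61340.
P(Coin 3 | heads) = 0.2952 / 0.61340 = 0.481.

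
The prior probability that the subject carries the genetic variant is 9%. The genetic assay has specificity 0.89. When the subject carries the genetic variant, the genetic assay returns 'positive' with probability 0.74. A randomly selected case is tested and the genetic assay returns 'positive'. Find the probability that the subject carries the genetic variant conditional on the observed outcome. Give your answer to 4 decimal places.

Let H be the event that the subject carries the genetic variant. P(H) = 0.09, so P(¬H) = 0.91. With E the 'positive' result, P(E|H) = 0.74 and P(E|¬H) = 0.11.
P(E) = 0.74·0.09 + 0.11·0.91 = 0.066600 + 0.10010 = 0.16670.
By Bayes' theorem, P(H|E) = 0.066600 / 0.16670 = 0.3995.

P(H | E) ≈ 0.3995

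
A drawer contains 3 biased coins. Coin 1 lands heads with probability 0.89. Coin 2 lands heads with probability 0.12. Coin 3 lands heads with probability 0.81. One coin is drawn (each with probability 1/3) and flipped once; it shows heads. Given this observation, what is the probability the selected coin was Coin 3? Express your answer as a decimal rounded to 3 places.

Posterior probability ≈ 0.445

P(heads|C1) = 0.89; P(heads|C2) = 0.12; P(heads|C3) = 0.81.
Prior × likelihood for each source: 0.333333·0.89=0.2967, 0.333333·0.12=0.04000, 0.333333·0.81=0.2700. Summing gives P(heads) = 0.60667.
P(Coin 3 | heads) = 0.2700 / 0.60667 = 0.445.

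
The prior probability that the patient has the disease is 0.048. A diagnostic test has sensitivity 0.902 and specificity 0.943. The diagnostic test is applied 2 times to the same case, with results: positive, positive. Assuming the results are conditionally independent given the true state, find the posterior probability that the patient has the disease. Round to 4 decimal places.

Let H be the event that the patient has the disease; start with P(H) = 0.048. P('positive'|H) = 0.902, P('positive'|¬H) = 0.057.
Update on result 1 ('positive'): P(H) ← 0.902·0.0480 / (0.902·0.0480 + 0.057·0.9520) = 0.043296/0.097560 = 0.4438.
Update on result 2 ('positive'): P(H) ← 0.902·0.4438 / (0.902·0.4438 + 0.057·0.5562) = 0.40030/0.43200 = 0.9266.

Posterior P(H) ≈ 0.9266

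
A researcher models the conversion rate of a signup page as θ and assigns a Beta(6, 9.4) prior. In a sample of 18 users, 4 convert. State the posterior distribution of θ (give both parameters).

Posterior: Beta(10, 23.4)

The binomial likelihood is conjugate to the Beta prior: with 4 successes and 14 failures, the posterior is Beta(6+4, 9.4+14) = Beta(10, 23.4).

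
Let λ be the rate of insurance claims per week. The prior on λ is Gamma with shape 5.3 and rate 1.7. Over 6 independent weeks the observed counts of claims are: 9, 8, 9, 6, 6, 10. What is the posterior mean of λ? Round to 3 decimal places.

Posterior mean ≈ 6.922

Total count ∑xᵢ = 48 over n = 6 weeks.
Gamma is conjugate to the Poisson likelihood: posterior is Gamma(shape = 5.3+48 = 53.3, rate = 1.7+6 = 7.7).
Posterior mean = shape/rate = 53.3/7.7 = 6.922.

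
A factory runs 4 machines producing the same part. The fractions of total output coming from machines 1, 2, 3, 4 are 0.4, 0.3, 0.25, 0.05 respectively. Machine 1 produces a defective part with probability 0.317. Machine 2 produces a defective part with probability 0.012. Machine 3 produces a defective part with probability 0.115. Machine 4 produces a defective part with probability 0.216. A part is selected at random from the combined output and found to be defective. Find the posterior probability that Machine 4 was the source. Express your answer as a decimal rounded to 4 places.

P(defective|M1) = 0.317; P(defective|M2) = 0.012; P(defective|M3) = 0.115; P(defective|M4) = 0.216.
Prior × likelihood for each source: 0.4·0.317=0.1268, 0.3·0.012=0.003600, 0.25·0.115=0.02875, 0.05·0.216=0.01080. Summing gives P(defective) = 0.16995.
P(Machine 4 | defective) = 0.01080 / 0.16995 = 0.0635.

Posterior probability ≈ 0.0635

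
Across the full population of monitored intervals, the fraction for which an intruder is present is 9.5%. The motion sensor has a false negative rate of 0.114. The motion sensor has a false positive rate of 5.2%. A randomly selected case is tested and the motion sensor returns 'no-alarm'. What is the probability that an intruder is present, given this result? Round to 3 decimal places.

Let H be the event that an intruder is present. P(H) = 0.095, so P(¬H) = 0.905. With E the 'no-alarm' result, P(E|H) = 0.114 and P(E|¬H) = 0.948.
P(E) = 0.114·0.095 + 0.948·0.905 = 0.010830 + 0.85794 = 0.86877.
By Bayes' theorem, P(H|E) = 0.010830 / 0.86877 = 0.012.

P(H | E) ≈ 0.012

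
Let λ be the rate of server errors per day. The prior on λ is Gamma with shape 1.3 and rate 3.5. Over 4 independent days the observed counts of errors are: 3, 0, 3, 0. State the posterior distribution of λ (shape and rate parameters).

Posterior: Gamma(shape=7.3, rate=7.5)

Total count ∑xᵢ = 6 over n = 4 days.
Gamma is conjugate to the Poisson likelihood: posterior is Gamma(shape = 1.3+6 = 7.3, rate = 3.5+4 = 7.5).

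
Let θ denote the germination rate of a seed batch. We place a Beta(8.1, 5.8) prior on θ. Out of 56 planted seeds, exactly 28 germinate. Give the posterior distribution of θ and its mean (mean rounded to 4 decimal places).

Posterior: Beta(36.1, 33.8); mean ≈ 0.5165

The binomial likelihood is conjugate to the Beta prior: with 28 successes and 28 failures, the posterior is Beta(8.1+28, 5.8+28) = Beta(36.1, 33.8).
E[θ | data] = 36.1/(36.1+33.8) = 0.5165.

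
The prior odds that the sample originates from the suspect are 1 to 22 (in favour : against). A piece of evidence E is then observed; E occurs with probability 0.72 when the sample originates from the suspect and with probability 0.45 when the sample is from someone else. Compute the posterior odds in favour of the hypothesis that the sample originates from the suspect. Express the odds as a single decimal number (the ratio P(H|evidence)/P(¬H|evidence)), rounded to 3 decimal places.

Posterior odds ≈ 0.073

Prior odds = 1/22 = 0.045455.
Likelihood ratio for E = 0.72/0.45 = 1.6000.
Posterior odds = prior odds × LR = 0.072727.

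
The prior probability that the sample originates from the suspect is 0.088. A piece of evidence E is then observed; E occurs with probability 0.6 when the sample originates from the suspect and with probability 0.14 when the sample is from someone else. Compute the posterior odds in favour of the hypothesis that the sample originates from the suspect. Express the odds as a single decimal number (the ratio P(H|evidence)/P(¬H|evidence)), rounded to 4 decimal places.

Prior odds = 0.088/(1−0.088) = 0.096491.
Likelihood ratio for E = 0.6/0.14 = 4.2857.
Posterior odds = prior odds × LR = 0.41353.

Posterior odds ≈ 0.4135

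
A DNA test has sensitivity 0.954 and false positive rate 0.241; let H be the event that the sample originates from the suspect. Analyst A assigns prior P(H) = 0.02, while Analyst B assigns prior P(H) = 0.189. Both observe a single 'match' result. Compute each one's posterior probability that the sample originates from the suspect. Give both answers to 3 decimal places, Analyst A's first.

P('+'|H) = 0.954, P('+'|¬H) = 0.241.
Analyst A: numerator 0.954·0.02 = 0.019080; evidence = 0.019080+0.241·0.98 = 0.25526; posterior = 0.075.
Analyst B: numerator 0.954·0.189 = 0.18031; evidence = 0.18031+0.241·0.811 = 0.37576; posterior = 0.480.

Analyst A: 0.075; Analyst B: 0.480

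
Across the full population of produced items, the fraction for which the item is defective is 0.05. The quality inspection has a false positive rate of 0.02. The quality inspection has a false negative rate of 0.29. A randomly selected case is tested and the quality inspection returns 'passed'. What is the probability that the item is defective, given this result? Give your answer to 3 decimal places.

P(H | E) ≈ 0.015

Let H be the event that the item is defective. P(H) = 0.05, so P(¬H) = 0.95. With E the 'passed' result, P(E|H) = 0.29 and P(E|¬H) = 0.98.
P(E) = 0.29·0.05 + 0.98·0.95 = 0.014500 + 0.93100 = 0.94550.
By Bayes' theorem, P(H|E) = 0.014500 / 0.94550 = 0.015.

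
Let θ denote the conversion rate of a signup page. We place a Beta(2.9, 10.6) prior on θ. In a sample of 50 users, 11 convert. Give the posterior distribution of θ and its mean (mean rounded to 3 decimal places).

Observing 11 successes and 39 failures updates Beta(2.9, 10.6) by adding the success and failure counts to the two shape parameters: α = 2.9+11 = 13.9, β = 10.6+39 = 49.6.
E[θ | data] = 13.9/(13.9+49.6) = 0.219.

Posterior: Beta(13.9, 49.6); mean ≈ 0.219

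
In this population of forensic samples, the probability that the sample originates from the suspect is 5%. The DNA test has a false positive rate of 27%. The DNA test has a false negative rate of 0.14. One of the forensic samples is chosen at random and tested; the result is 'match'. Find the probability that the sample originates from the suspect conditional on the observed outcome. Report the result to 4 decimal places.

P(H | E) ≈ 0.1436

Write H for 'the sample originates from the suspect'. Prior odds H:¬H = 0.05/0.95 = 0.052632. For the 'match' outcome, the likelihood ratio is 0.86/0.27 = 3.1852.
Posterior odds = 0.052632 × 3.1852 = 0.16764, so P(H|E) = 0.16764/(1+0.16764) = 0.1436.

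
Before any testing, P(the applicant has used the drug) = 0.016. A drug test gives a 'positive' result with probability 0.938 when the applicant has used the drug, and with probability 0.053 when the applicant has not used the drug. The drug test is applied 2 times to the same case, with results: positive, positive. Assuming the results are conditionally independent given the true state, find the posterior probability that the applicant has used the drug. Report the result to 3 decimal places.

Posterior P(H) ≈ 0.836

Let H be the event that the applicant has used the drug; start with P(H) = 0.016. P('positive'|H) = 0.938, P('positive'|¬H) = 0.053.
Update on result 1 ('positive'): P(H) ← 0.938·0.0160 / (0.938·0.0160 + 0.053·0.9840) = 0.015008/0.067160 = 0.2235.
Update on result 2 ('positive'): P(H) ← 0.938·0.2235 / (0.938·0.2235 + 0.053·0.7765) = 0.20961/0.25077 = 0.8359.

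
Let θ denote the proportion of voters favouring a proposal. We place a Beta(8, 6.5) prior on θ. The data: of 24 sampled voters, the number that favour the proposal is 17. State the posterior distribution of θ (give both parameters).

Posterior: Beta(25, 13.5)

The binomial likelihood is conjugate to the Beta prior: with 17 successes and 7 failures, the posterior is Beta(8+17, 6.5+7) = Beta(25, 13.5).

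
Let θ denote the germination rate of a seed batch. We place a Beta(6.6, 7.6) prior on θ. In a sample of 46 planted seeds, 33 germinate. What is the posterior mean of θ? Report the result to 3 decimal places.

Observing 33 successes and 13 failures updates Beta(6.6, 7.6) by adding the success and failure counts to the two shape parameters: α = 6.6+33 = 39.6, β = 7.6+13 = 20.6.
Posterior mean = α/(α+β) = 39.6/60.2 = 0.658.

Posterior mean ≈ 0.658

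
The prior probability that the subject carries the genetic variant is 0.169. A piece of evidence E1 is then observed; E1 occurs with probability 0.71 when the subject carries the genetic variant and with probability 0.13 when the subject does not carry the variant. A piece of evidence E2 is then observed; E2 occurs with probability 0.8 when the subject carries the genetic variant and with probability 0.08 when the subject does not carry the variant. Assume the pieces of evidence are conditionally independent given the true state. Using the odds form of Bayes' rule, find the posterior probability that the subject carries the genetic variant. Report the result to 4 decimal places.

Prior odds = 0.169/(1−0.169) = 0.20337. In log-odds, ln(0.20337) = -1.5927.
Add log likelihood ratios: ln(5.4615) + ln(10.000) = 4.0003.
Posterior log-odds = 2.4076, so posterior odds = exp(2.4076) = 11.107. Converting, P(H|E) = 11.107/12.107 = 0.9174.

Posterior probability ≈ 0.9174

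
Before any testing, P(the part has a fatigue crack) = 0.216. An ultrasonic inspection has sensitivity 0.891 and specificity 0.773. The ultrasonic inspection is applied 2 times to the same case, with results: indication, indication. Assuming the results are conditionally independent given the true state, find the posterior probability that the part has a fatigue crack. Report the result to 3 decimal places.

Let H be the event that the part has a fatigue crack; start with P(H) = 0.216. P('indication'|H) = 0.891, P('indication'|¬H) = 0.227.
Update on result 1 ('indication'): P(H) ← 0.891·0.2160 / (0.891·0.2160 + 0.227·0.7840) = 0.19246/0.37042 = 0.5196.
Update on result 2 ('indication'): P(H) ← 0.891·0.5196 / (0.891·0.5196 + 0.227·0.4804) = 0.46292/0.57199 = 0.8093.

Posterior P(H) ≈ 0.809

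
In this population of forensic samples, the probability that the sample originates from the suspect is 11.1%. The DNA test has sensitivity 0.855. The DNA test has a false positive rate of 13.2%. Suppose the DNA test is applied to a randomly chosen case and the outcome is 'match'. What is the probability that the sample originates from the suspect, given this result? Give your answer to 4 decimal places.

Write H for 'the sample originates from the suspect'. Prior odds H:¬H = 0.111/0.889 = 0.12486. For the 'match' outcome, the likelihood ratio is 0.855/0.132 = 6.4773.
Posterior odds = 0.12486 × 6.4773 = 0.80875, so P(H|E) = 0.80875/(1+0.80875) = 0.4471.

P(H | E) ≈ 0.4471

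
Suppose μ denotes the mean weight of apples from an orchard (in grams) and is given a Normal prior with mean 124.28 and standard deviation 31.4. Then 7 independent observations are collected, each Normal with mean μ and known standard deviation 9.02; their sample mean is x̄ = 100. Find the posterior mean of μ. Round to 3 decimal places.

Posterior mean ≈ 100.283

Prior precision 1/τ₀² = 1/31.4² = 0.00101424; data precision n/σ² = 7/9.02² = 0.0860369.
Posterior precision = 0.00101424 + 0.0860369 = 0.0870512.
Posterior mean = (0.00101424·124.28 + 0.0860369·100) / 0.0870512 = 100.283.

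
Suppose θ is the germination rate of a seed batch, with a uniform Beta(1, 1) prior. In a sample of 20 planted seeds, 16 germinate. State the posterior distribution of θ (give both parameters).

Posterior: Beta(17, 5)

Observing 16 successes and 4 failures updates Beta(1, 1) by adding the success and failure counts to the two shape parameters: α = 1+16 = 17, β = 1+4 = 5.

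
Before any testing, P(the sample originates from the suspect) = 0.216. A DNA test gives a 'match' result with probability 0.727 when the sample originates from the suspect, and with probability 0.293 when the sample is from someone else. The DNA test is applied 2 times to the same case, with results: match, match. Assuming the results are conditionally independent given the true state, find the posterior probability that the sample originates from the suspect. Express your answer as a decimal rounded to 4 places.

Let H be the event that the sample originates from the suspect; start with P(H) = 0.216. P('match'|H) = 0.727, P('match'|¬H) = 0.293.
Update on result 1 ('match'): P(H) ← 0.727·0.2160 / (0.727·0.2160 + 0.293·0.7840) = 0.15703/0.38674 = 0.4060.
Update on result 2 ('match'): P(H) ← 0.727·0.4060 / (0.727·0.4060 + 0.293·0.5940) = 0.29519/0.46922 = 0.6291.

Posterior P(H) ≈ 0.6291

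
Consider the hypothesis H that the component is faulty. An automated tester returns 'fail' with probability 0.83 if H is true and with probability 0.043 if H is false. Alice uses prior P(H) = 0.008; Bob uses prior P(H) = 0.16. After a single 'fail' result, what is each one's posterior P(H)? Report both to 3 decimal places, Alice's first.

The likelihood ratio for a 'fail' result is 0.83/0.043 = 19.302.
Alice: prior odds 0.008/0.992 = 0.0080645; posterior odds 0.15566; posterior probability 0.135.
Bob: prior odds 0.16/0.84 = 0.19048; posterior odds 3.6766; posterior probability 0.786.

Alice: 0.135; Bob: 0.786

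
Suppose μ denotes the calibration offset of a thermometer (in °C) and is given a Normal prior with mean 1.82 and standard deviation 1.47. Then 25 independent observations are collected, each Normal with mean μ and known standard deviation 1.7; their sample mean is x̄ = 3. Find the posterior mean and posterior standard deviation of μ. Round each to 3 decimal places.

Posterior mean ≈ 2.940; posterior SD ≈ 0.331

Prior precision 1/τ₀² = 1/1.47² = 0.462770; data precision n/σ² = 25/1.7² = 8.65052.
Posterior precision = 0.462770 + 8.65052 = 9.11329, giving posterior SD = 1/√9.11329 = 0.331.
Posterior mean = (0.462770·1.82 + 8.65052·3) / 9.11329 = 2.940.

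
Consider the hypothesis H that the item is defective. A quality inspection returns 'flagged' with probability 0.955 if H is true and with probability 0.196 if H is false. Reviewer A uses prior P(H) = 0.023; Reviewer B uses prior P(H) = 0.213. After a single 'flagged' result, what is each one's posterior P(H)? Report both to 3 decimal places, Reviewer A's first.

The likelihood ratio for a 'flagged' result is 0.955/0.196 = 4.8724.
Reviewer A: prior odds 0.023/0.977 = 0.023541; posterior odds 0.11470; posterior probability 0.103.
Reviewer B: prior odds 0.213/0.787 = 0.27065; posterior odds 1.3187; posterior probability 0.569.

Reviewer A: 0.103; Reviewer B: 0.569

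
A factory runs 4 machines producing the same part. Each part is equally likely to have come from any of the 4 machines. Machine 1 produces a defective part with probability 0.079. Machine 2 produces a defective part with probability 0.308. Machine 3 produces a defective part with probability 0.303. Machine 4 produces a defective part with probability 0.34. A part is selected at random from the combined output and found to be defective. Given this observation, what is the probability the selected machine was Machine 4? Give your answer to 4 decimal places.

P(defective|M1) = 0.079; P(defective|M2) = 0.308; P(defective|M3) = 0.303; P(defective|M4) = 0.34.
Prior × likelihood for each source: 0.25·0.079=0.01975, 0.25·0.308=0.07700, 0.25·0.303=0.07575, 0.25·0.34=0.08500. Summing gives P(defective) = 0.25750.
P(Machine 4 | defective) = 0.08500 / 0.25750 = 0.3301.

Posterior probability ≈ 0.3301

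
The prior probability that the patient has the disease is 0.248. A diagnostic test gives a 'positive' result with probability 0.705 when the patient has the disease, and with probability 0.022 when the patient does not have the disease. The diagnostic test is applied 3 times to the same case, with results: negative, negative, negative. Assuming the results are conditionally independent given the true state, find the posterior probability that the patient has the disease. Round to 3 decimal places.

Posterior P(H) ≈ 0.009

Let H be the event that the patient has the disease; start with P(H) = 0.248. P('positive'|H) = 0.705, P('positive'|¬H) = 0.022.
Update on result 1 ('negative'): P(H) ← 0.295·0.2480 / (0.295·0.2480 + 0.978·0.7520) = 0.073160/0.80862 = 0.0905.
Update on result 2 ('negative'): P(H) ← 0.295·0.0905 / (0.295·0.0905 + 0.978·0.9095) = 0.026690/0.91621 = 0.0291.
Update on result 3 ('negative'): P(H) ← 0.295·0.0291 / (0.295·0.0291 + 0.978·0.9709) = 0.0085937/0.95810 = 0.0090.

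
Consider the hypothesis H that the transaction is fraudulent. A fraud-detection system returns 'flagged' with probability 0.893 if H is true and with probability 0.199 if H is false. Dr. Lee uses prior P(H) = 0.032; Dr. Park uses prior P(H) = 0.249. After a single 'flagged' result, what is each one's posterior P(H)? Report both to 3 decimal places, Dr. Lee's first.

Dr. Lee: 0.129; Dr. Park: 0.598

The likelihood ratio for a 'flagged' result is 0.893/0.199 = 4.4874.
Dr. Lee: prior odds 0.032/0.968 = 0.033058; posterior odds 0.14835; posterior probability 0.129.
Dr. Park: prior odds 0.249/0.751 = 0.33156; posterior odds 1.4878; posterior probability 0.598.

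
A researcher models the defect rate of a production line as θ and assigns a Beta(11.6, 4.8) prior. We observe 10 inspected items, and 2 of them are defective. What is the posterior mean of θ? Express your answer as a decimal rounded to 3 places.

Posterior mean ≈ 0.515

Observing 2 successes and 8 failures updates Beta(11.6, 4.8) by adding the success and failure counts to the two shape parameters: α = 11.6+2 = 13.6, β = 4.8+8 = 12.8.
Posterior mean = α/(α+β) = 13.6/26.4 = 0.515.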